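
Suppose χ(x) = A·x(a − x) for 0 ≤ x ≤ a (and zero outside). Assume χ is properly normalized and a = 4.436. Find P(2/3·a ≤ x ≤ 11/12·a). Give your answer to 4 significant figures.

|χ|² is the probability density, so P = ∫_{2/3·a}^{11/12·a} |χ|² dx.
The normalization integral ∫|χ|²dx over the whole domain equals a^5/30·A², and A² cancels in the ratio.
In terms of u = x/a (A² and the length scale cancel between numerator and denominator), P = [∫_{2/3}^{11/12} u^2·(1 - u)^2 du] / [∫_{0}^{1} u^2·(1 - u)^2 du].
An antiderivative of u^2·(1 - u)^2 is u^3·(6·u^2 - 15·u + 10)/30; evaluating from 2/3 to 11/12 gives ≈ 0.00682629, while the full integral is 1/30.
Taking the ratio, P = 0.20479.

P ≈ 0.2048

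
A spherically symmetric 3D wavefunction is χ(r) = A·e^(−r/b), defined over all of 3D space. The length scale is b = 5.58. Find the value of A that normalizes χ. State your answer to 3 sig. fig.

The normalization condition is ∫|χ|² 4πr² dr = 1 from 0 to ∞.
Using ∫₀^∞ rⁿ e^(−αr) dr = n!/αⁿ⁺¹, ∫|χ|² 4πr² dr = A²·(π·b^3).
So A² = (π·b^3)^(−1).
Plugging in b = 5.58 yields A = 0.04280.

A ≈ 0.0428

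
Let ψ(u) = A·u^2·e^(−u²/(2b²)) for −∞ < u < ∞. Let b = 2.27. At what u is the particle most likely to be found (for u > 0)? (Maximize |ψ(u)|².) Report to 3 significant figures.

Differentiate |ψ(u)|² with respect to u and set to zero.
This gives u = √(2)·b.
With b = 2.27, the value of u > 0 at which the probability density is greatest is 3.210.

u ≈ 3.21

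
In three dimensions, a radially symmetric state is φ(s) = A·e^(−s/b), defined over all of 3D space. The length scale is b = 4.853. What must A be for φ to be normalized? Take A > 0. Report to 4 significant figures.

The normalization condition is ∫|φ|² 4πs² ds = 1 from 0 to ∞.
Recall ∫₀^∞ s^m e^(−s/β) ds = m!·β^(m+1), carrying out the integral gives A² · π·b^3.
Setting this equal to 1 gives A² = 1/(π·b^3).
Plugging in b = 4.853 yields A = 0.052773.

A ≈ 0.05277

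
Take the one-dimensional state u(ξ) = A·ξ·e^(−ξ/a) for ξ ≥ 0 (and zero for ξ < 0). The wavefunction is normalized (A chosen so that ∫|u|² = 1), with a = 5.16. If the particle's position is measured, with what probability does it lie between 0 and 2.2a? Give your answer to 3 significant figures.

The probability is P = ∫ |u|² dξ over [0, 2.2a].
Since A² = 1/(a^3/4), this is the region integral divided by the full normalization integral.
Substituting t = ξ/a, A² and the length scale cancel in the ratio: P = ∫_{0}^{2.2} t^2·e^(-2·t) dt / ∫_{0}^{∞} t^2·e^(-2·t) dt.
Using ∫ t^2·e^(-2·t) dt = -(2·t^2 + 2·t + 1)·e^(-2·t)/4, the numerator is 1/4 - 377·e^(-22/5)/100 and the denominator is 1/4.
Taking the ratio, P = 0.8149.

P ≈ 0.815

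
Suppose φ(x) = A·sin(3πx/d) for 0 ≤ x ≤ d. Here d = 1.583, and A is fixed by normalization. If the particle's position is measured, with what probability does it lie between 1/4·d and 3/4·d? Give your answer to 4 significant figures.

P = ∫_{1/4·d}^{3/4·d} |φ(x)|² dx.
With A² fixed by ∫|φ|² = 1, i.e. A² = (d/2)^(−1), substitute and integrate.
Let u = x/d; then A² and the length scale cancel, so P = ∫_{1/4}^{3/4} sin(3·π·u)^2 du ÷ ∫_{0}^{1} sin(3·π·u)^2 du.
With ∫ sin(3·π·u)^2 du = u/2 - sin(6·π·u)/(12·π) + C, the region integral is 1/4 - 1/(6·π) and the full one is 1/2.
Evaluating gives P = (-2 + 3·π)/(6·π).

P ≈ 0.3939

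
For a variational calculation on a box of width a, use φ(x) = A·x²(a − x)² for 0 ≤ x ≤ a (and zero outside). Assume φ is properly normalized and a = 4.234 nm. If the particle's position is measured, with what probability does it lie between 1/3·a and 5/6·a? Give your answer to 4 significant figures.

|φ|² is the probability density, so P = ∫_{1/3·a}^{5/6·a} |φ|² dx.
The normalization integral ∫|φ|²dx over the whole domain equals a^9/630·A², and A² cancels in the ratio.
Let u = x/a; then A² and the length scale cancel, so P = ∫_{1/3}^{5/6} u^4·(1 - u)^4 du ÷ ∫_{0}^{1} u^4·(1 - u)^4 du.
Using ∫ u^4·(1 - u)^4 du = u^5·(70·u^4 - 315·u^3 + 540·u^2 - 420·u + 126)/630, the numerator is ≈ 0.00134318 and the denominator is 1/630.
Evaluating gives P = 0.84620.

P ≈ 0.8462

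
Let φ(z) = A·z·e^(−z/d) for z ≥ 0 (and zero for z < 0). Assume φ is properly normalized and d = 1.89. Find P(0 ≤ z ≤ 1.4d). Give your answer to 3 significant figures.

The probability is P = ∫ |φ|² dz over [0, 1.4d].
The normalization integral ∫|φ|²dz over the whole domain equals d^3/4·A², and A² cancels in the ratio.
Let u = z/d; then A² and the length scale cancel, so P = ∫_{0}^{1.4} u^2·e^(-2·u) du ÷ ∫_{0}^{∞} u^2·e^(-2·u) du.
Using ∫ u^2·e^(-2·u) du = -(2·u^2 + 2·u + 1)·e^(-2·u)/4, the numerator is 1/4 - 193·e^(-14/5)/100 and the denominator is 1/4.
The result is P = 0.5305.

P ≈ 0.531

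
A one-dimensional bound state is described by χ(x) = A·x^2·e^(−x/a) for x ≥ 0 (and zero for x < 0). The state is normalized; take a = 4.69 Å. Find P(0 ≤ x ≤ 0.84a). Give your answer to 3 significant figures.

P ≈ 0.0284

P = ∫_{0}^{0.84a} |χ(x)|² dx.
Since A² = 1/(3·a^5/4), this is the region integral divided by the full normalization integral.
Let u = x/a; then A² and the length scale cancel, so P = ∫_{0}^{0.84} u^4·e^(-2·u) du ÷ ∫_{0}^{∞} u^4·e^(-2·u) du.
With ∫ u^4·e^(-2·u) du = -(u^4/2 + u^3 + 3·u^2/2 + 3·u/2 + 3/4)·e^(-2·u) + C, the region integral is ≈ 0.021270 and the full one is 3/4.
Taking the ratio, P = 0.02836.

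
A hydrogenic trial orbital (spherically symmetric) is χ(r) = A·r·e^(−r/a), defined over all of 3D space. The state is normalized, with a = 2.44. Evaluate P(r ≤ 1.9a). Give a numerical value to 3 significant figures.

With dV = 4πr²dr, the probability is ∫|χ|² dV over r ≤ 1.9a.
A² is fixed by ∫₀^∞ 4πr²|χ|² dr = 1, i.e. A² = (3·π·a^5)^(−1).
In terms of u = r/a (A², 4π and the length scale all cancel between numerator and denominator), P = [∫_{0}^{1.9} u^4·e^(-2·u) du] / [∫_{0}^{∞} u^4·e^(-2·u) du].
Using ∫ u^4·e^(-2·u) du = -(u^4/2 + u^3 + 3·u^2/2 + 3·u/2 + 3/4)·e^(-2·u), the numerator is ≈ 0.24912 and the denominator is 3/4.
This evaluates to P = 0.3322.

P ≈ 0.332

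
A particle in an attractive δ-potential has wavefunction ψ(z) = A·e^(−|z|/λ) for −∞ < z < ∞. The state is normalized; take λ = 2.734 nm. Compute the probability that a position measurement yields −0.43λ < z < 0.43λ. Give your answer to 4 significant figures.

P ≈ 0.5768

|ψ|² is the probability density, so P = ∫_{−0.43λ}^{0.43λ} |ψ|² dz.
With A² fixed by ∫|ψ|² = 1, i.e. A² = (λ)^(−1), substitute and integrate.
By symmetry take twice the z ≥ 0 contribution in numerator and denominator; the 2's cancel. Let u = z/λ; then A² and the length scale cancel, so P = ∫_{0}^{0.43} e^(-2·u) du ÷ ∫_{0}^{∞} e^(-2·u) du.
An antiderivative of e^(-2·u) is -e^(-2·u)/2; evaluating from 0 to 0.43 gives 1/2 - e^(-43/50)/2, while the full integral is 1/2.
This works out to P = 0.57684.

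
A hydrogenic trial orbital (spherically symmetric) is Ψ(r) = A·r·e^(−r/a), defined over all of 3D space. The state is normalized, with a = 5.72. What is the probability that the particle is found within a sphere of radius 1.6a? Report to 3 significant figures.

Integrate the radial probability density 4πr²|Ψ|² over r ≤ 1.6a.
Normalization gives A² = 1/(3·π·a^5).
In terms of u = r/a (A², 4π and the length scale all cancel between numerator and denominator), P = [∫_{0}^{1.6} u^4·e^(-2·u) du] / [∫_{0}^{∞} u^4·e^(-2·u) du].
An antiderivative of u^4·e^(-2·u) is -(u^4/2 + u^3 + 3·u^2/2 + 3·u/2 + 3/4)·e^(-2·u); evaluating from 0 to 1.6 gives ≈ 0.16454, while the full integral is 3/4.
Taking the ratio yields P = 0.2194.

P ≈ 0.219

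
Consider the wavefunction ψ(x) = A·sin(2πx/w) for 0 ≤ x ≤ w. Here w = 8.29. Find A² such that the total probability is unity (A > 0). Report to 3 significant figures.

The normalization condition is ∫|ψ|² dx = 1 from 0 to w.
Using sin²θ = (1 − cos 2θ)/2, with ψ = A·sin(2πx/w), the integral evaluates to A²·[w/2].
Setting this equal to 1 gives A² = 1/(w/2).
With w = 8.29: A² = 0.2413 and A = 0.4912.

A^2 ≈ 0.241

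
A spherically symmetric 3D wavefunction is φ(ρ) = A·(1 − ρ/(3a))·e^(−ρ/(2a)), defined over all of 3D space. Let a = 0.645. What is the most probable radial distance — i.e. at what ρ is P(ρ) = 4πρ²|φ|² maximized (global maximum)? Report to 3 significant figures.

Differentiate P(ρ) = 4πρ²|φ|² with respect to ρ and set to zero.
This gives ρ = a.
With a = 0.645, the most probable radial distance is 0.6450.

ρ ≈ 0.645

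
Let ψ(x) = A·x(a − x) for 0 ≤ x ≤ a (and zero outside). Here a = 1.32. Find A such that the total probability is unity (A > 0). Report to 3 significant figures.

We need A² ∫|f|² dx = 1, taking the integral from 0 to a.
The integral (without the A² prefactor) comes out to a^5/30.
Hence A² = 1/[a^5/30].
Plugging in a = 1.32 yields A = 2.736.

A ≈ 2.74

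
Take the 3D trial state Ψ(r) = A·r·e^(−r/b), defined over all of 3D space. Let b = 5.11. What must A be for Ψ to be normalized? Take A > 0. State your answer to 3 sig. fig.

We need A² ∫|f|² 4πr² dr = 1, taking the integral from 0 to ∞.
Carrying out the integral gives A² · 3·π·b^5.
Hence A² = 1/[3·π·b^5].
With b = 5.11: A² = 0.00003045 and A = 0.005518.

A ≈ 0.00552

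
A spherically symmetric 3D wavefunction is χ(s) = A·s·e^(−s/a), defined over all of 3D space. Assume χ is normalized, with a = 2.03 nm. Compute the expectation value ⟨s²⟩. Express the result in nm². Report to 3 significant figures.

⟨s²⟩ = ∫ s^2 |χ|² 4πs² ds over the full domain.
Since the A² factors cancel between numerator and denominator, ⟨s²⟩ = 15·a^2/2.
With a = 2.03, ⟨s^2⟩ = 30.91.

⟨s^2⟩ ≈ 30.9 nm^2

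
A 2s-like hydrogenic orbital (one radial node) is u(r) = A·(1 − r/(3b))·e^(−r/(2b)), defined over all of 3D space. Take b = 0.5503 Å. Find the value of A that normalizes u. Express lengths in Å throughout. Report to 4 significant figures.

A ≈ 0.8463 Å^(-3/2)

We need A² ∫|f|² 4πr² dr = 1, taking the integral from 0 to ∞.
The integral (without the A² prefactor) comes out to 8·π·b^3/3.
Hence A² = 1/[8·π·b^3/3].
Substituting b = 0.5503 gives A² = 0.71628, so A = 0.84633.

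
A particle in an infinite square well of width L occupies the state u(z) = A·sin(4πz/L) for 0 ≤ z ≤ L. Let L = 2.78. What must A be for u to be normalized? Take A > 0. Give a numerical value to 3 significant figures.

A ≈ 0.848

Require ∫ |u|² dz = 1 over the whole domain.
∫|u|² dz = A²·(L/2).
Setting this equal to 1 gives A² = 1/(L/2).
With L = 2.78: A² = 0.7194 and A = 0.8482.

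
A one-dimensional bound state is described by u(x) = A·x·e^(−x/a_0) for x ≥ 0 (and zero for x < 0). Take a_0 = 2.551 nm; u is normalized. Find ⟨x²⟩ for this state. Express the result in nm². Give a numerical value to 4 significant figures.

By definition ⟨x²⟩ = ∫ x^2 |u(x)|² dx.
The ratio of the moment integral to the normalization integral gives ⟨x²⟩ = 3·a_0^2.
With a_0 = 2.551, ⟨x^2⟩ = 19.523.

⟨x^2⟩ ≈ 19.52 nm^2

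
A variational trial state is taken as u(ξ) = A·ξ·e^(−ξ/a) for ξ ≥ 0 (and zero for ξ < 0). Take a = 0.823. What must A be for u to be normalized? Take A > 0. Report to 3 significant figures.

Require ∫ |u|² dξ = 1 over the whole domain.
∫|u|² dξ = A²·(a^3/4).
Plugging in a = 0.823 yields A = 2.679.

A ≈ 2.68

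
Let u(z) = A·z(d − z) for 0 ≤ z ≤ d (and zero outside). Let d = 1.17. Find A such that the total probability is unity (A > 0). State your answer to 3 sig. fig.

A ≈ 3.70

Require ∫ |u|² dz = 1 over the whole domain.
Expanding the polynomial and integrating term by term, ∫|u|² dz = A²·(d^5/30).
Hence A² = 1/[d^5/30].
Substituting d = 1.17 gives A² = 13.68, so A = 3.699.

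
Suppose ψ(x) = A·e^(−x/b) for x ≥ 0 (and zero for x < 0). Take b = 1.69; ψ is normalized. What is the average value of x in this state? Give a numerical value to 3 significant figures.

⟨x⟩ = ∫ x |ψ|² dx over the full domain.
With ∫₀^∞ x^1 e^(−αx) dx = 1!/α^2, since the A² factors cancel between numerator and denominator, ⟨x⟩ = b/2.
Putting b = 1.69 gives 0.8450.

⟨x⟩ ≈ 0.845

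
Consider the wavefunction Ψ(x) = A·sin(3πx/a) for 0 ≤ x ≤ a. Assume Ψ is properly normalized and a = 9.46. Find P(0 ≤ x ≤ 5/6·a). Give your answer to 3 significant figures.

The probability is P = ∫ |Ψ|² dx over [0, 5/6·a].
Since A² = 1/(a/2), this is the region integral divided by the full normalization integral.
Substituting u = x/a, A² and the length scale cancel in the ratio: P = ∫_{0}^{5/6} sin(3·π·u)^2 du / ∫_{0}^{1} sin(3·π·u)^2 du.
An antiderivative of sin(3·π·u)^2 is u/2 - sin(6·π·u)/(12·π); evaluating from 0 to 5/6 gives 5/12, while the full integral is 1/2.
Taking the ratio, P = 5/6.

P ≈ 0.833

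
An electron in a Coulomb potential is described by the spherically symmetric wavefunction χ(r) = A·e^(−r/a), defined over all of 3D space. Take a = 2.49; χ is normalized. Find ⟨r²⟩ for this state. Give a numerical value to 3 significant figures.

The expectation value is the |χ|²-weighted average of r^2: ∫ r^2|χ|² 4πr² dr.
Evaluating both integrals, ⟨r²⟩ = 3·a^2.
With a = 2.49, ⟨r^2⟩ = 18.60.

⟨r^2⟩ ≈ 18.6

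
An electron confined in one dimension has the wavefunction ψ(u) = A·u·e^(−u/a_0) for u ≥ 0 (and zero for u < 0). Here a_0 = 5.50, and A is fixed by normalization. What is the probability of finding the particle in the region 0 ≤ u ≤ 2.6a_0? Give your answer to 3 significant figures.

P ≈ 0.891

The probability is P = ∫ |ψ|² du over [0, 2.6a_0].
The normalization integral ∫|ψ|²du over the whole domain equals a_0^3/4·A², and A² cancels in the ratio.
In terms of t = u/a_0 (A² and the length scale cancel between numerator and denominator), P = [∫_{0}^{2.6} t^2·e^(-2·t) dt] / [∫_{0}^{∞} t^2·e^(-2·t) dt].
An antiderivative of t^2·e^(-2·t) is -(2·t^2 + 2·t + 1)·e^(-2·t)/4; evaluating from 0 to 2.6 gives 1/4 - 493·e^(-26/5)/100, while the full integral is 1/4.
Taking the ratio, P = 0.8912.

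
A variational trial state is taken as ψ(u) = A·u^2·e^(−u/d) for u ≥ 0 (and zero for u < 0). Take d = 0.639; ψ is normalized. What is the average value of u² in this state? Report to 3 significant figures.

⟨u²⟩ = ∫ u^2 |ψ|² du over the full domain.
Since the A² factors cancel between numerator and denominator, ⟨u²⟩ = 15·d^2/2.
With d = 0.639, ⟨u^2⟩ = 3.062.

⟨u^2⟩ ≈ 3.06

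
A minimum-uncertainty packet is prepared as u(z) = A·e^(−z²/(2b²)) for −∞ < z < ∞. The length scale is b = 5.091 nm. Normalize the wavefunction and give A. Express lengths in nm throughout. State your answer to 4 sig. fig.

A ≈ 0.3329 nm^(-1/2)

Require ∫ |u|² dz = 1 over the whole domain.
∫|u|² dz = A²·(√(π)·b).
Substituting b = 5.091 gives A² = 0.11082, so A = 0.33290.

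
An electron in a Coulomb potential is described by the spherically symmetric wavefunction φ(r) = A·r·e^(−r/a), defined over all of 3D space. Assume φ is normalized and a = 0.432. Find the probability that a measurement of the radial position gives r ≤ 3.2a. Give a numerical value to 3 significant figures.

With dV = 4πr²dr, the probability is ∫|φ|² dV over r ≤ 3.2a.
Normalization gives A² = 1/(3·π·a^5).
Let u = r/a; then A², 4π and the length scale all cancel, so P = ∫_{0}^{3.2} u^4·e^(-2·u) du ÷ ∫_{0}^{∞} u^4·e^(-2·u) du.
With ∫ u^4·e^(-2·u) du = -(u^4/2 + u^3 + 3·u^2/2 + 3·u/2 + 3/4)·e^(-2·u) + C, the region integral is ≈ 0.57370 and the full one is 3/4.
This evaluates to P = 0.7649.

P ≈ 0.765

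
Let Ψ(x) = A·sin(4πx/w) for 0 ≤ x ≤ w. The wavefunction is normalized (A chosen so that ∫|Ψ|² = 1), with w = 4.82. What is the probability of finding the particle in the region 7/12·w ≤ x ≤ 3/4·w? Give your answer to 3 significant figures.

P = ∫_{7/12·w}^{3/4·w} |Ψ(x)|² dx.
Since A² = 1/(w/2), this is the region integral divided by the full normalization integral.
Let u = x/w; then A² and the length scale cancel, so P = ∫_{7/12}^{3/4} sin(4·π·u)^2 du ÷ ∫_{0}^{1} sin(4·π·u)^2 du.
Using ∫ sin(4·π·u)^2 du = u/2 - sin(4·π·u)·cos(4·π·u)/(8·π), the numerator is √(3)/(32·π) + 1/12 and the denominator is 1/2.
This works out to P = (√(3)/16 + π/6)/π.

P ≈ 0.201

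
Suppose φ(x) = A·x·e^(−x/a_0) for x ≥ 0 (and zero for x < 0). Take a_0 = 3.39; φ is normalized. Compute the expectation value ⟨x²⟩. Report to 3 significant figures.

The expectation value is the |φ|²-weighted average of x^2: ∫ x^2|φ|² dx.
Using ∫₀^∞ xⁿ e^(−αx) dx = n!/αⁿ⁺¹, evaluating both integrals, ⟨x²⟩ = 3·a_0^2.
With a_0 = 3.39, ⟨x^2⟩ = 34.48.

⟨x^2⟩ ≈ 34.5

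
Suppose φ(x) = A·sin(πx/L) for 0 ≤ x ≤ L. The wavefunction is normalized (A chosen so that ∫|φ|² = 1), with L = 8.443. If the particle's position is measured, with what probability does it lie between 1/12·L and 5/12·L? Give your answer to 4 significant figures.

P ≈ 0.3333

|φ|² is the probability density, so P = ∫_{1/12·L}^{5/12·L} |φ|² dx.
The normalization integral ∫|φ|²dx over the whole domain equals L/2·A², and A² cancels in the ratio.
Substituting u = x/L, A² and the length scale cancel in the ratio: P = ∫_{1/12}^{5/12} sin(π·u)^2 du / ∫_{0}^{1} sin(π·u)^2 du.
An antiderivative of sin(π·u)^2 is u/2 - sin(2·π·u)/(4·π); evaluating from 1/12 to 5/12 gives 1/6, while the full integral is 1/2.
Taking the ratio, P = 1/3.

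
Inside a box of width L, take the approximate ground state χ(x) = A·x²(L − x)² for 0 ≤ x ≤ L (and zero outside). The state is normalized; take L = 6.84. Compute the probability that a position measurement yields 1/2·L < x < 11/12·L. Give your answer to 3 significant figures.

P ≈ 0.500

P = ∫_{1/2·L}^{11/12·L} |χ(x)|² dx.
With A² fixed by ∫|χ|² = 1, i.e. A² = (L^9/630)^(−1), substitute and integrate.
Substituting u = x/L, A² and the length scale cancel in the ratio: P = ∫_{1/2}^{11/12} u^4·(1 - u)^4 du / ∫_{0}^{1} u^4·(1 - u)^4 du.
Using ∫ u^4·(1 - u)^4 du = u^5·(70·u^4 - 315·u^3 + 540·u^2 - 420·u + 126)/630, the numerator is ≈ 0.00079305 and the denominator is 1/630.
The result is P = 0.4996.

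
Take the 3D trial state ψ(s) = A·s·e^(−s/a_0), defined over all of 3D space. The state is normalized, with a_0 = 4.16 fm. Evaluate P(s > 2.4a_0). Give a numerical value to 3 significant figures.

P ≈ 0.476

Integrate the radial probability density 4πs²|ψ|² over s > 2.4a_0.
The full normalization integral is A²·[3·π·a_0^5] = 1, fixing A².
Substituting u = s/a_0, A², 4π and the length scale all cancel in the ratio: P = ∫_{2.4}^{∞} u^4·e^(-2·u) du / ∫_{0}^{∞} u^4·e^(-2·u) du.
Using ∫ u^4·e^(-2·u) du = -(u^4/2 + u^3 + 3·u^2/2 + 3·u/2 + 3/4)·e^(-2·u), the numerator is ≈ 0.35719 and the denominator is 3/4.
The region integral divided by the full integral gives P = 0.4763.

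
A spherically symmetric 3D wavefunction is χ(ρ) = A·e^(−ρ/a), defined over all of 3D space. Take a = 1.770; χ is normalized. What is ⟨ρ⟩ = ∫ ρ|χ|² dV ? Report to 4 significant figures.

By definition ⟨ρ⟩ = ∫ ρ |χ(ρ)|² 4πρ² dρ.
Recall ∫₀^∞ ρ^m e^(−ρ/β) dρ = m!·β^(m+1), evaluating both integrals, ⟨ρ⟩ = 3·a/2.
With a = 1.770, ⟨ρ⟩ = 2.6550.

⟨ρ⟩ ≈ 2.655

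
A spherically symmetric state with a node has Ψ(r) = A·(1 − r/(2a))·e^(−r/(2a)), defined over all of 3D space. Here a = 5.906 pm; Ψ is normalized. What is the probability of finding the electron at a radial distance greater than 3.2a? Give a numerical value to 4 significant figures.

P ≈ 0.9142

Integrate the radial probability density 4πr²|Ψ|² over r > 3.2a.
Normalization gives A² = 1/(8·π·a^3).
In terms of u = r/a (A², 4π and the length scale all cancel between numerator and denominator), P = [∫_{3.2}^{∞} u^2·(1 - u/2)^2·e^(-u) du] / [∫_{0}^{∞} u^2·(1 - u/2)^2·e^(-u) du].
With ∫ u^2·(1 - u/2)^2·e^(-u) du = -(u^4/4 + u^2 + 2·u + 2)·e^(-u) + C, the region integral is ≈ 1.82836 and the full one is 2.
The region integral divided by the full integral gives P = 0.91418.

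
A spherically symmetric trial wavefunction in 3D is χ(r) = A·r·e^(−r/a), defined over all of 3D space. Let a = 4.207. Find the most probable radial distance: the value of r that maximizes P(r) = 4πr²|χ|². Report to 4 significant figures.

The maximum of P(r) = 4πr²|χ|² occurs where its derivative vanishes.
Solving yields r = 2·a.
With a = 4.207, the most probable radial distance is 8.4140.

r ≈ 8.414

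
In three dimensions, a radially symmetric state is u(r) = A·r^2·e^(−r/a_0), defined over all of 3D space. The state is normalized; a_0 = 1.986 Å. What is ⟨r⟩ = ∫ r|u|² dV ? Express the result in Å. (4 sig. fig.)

⟨r⟩ ≈ 6.951 Å

The expectation value is the |u|²-weighted average of r: ∫ r|u|² 4πr² dr.
Evaluating both integrals, ⟨r⟩ = 7·a_0/2.
With a_0 = 1.986, ⟨r⟩ = 6.9510.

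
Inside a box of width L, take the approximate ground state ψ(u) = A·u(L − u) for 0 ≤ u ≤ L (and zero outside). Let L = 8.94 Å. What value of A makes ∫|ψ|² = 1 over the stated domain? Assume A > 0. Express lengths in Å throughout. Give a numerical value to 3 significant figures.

A ≈ 0.0229 Å^(-5/2)

The normalization condition is ∫|ψ|² du = 1 from 0 to L.
Expanding the polynomial and integrating term by term, the integral (without the A² prefactor) comes out to L^5/30.
Setting this equal to 1 gives A² = 1/(L^5/30).
With L = 8.94: A² = 0.0005253 and A = 0.02292.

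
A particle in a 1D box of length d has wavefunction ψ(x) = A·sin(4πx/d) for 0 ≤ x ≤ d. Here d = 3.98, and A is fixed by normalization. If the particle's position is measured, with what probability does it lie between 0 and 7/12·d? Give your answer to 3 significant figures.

P = ∫_{0}^{7/12·d} |ψ(x)|² dx.
Since A² = 1/(d/2), this is the region integral divided by the full normalization integral.
Substituting u = x/d, A² and the length scale cancel in the ratio: P = ∫_{0}^{7/12} sin(4·π·u)^2 du / ∫_{0}^{1} sin(4·π·u)^2 du.
Using ∫ sin(4·π·u)^2 du = u/2 - sin(4·π·u)·cos(4·π·u)/(8·π), the numerator is -√(3)/(32·π) + 7/24 and the denominator is 1/2.
This works out to P = -√(3)/(16·π) + 7/12.

P ≈ 0.549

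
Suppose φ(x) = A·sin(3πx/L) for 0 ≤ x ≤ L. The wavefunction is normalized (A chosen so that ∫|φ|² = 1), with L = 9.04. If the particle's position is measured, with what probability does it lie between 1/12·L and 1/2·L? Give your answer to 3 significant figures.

The probability is P = ∫ |φ|² dx over [1/12·L, 1/2·L].
The normalization integral ∫|φ|²dx over the whole domain equals L/2·A², and A² cancels in the ratio.
Let u = x/L; then A² and the length scale cancel, so P = ∫_{1/12}^{1/2} sin(3·π·u)^2 du ÷ ∫_{0}^{1} sin(3·π·u)^2 du.
With ∫ sin(3·π·u)^2 du = u/2 - sin(6·π·u)/(12·π) + C, the region integral is 1/(12·π) + 5/24 and the full one is 1/2.
The result is P = (2 + 5·π)/(12·π).

P ≈ 0.470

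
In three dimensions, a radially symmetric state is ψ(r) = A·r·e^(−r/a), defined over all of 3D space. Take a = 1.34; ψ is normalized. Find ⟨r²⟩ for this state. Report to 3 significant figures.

The expectation value is the |ψ|²-weighted average of r^2: ∫ r^2|ψ|² 4πr² dr.
Evaluating both integrals, ⟨r²⟩ = 15·a^2/2.
Putting a = 1.34 gives 13.47.

⟨r^2⟩ ≈ 13.5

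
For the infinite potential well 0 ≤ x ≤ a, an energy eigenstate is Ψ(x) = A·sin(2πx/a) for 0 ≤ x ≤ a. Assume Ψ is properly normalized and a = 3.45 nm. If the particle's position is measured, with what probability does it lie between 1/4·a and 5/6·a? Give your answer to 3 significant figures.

P ≈ 0.652

The probability is P = ∫ |Ψ|² dx over [1/4·a, 5/6·a].
The normalization integral ∫|Ψ|²dx over the whole domain equals a/2·A², and A² cancels in the ratio.
Let u = x/a; then A² and the length scale cancel, so P = ∫_{1/4}^{5/6} sin(2·π·u)^2 du ÷ ∫_{0}^{1} sin(2·π·u)^2 du.
An antiderivative of sin(2·π·u)^2 is u/2 - sin(4·π·u)/(8·π); evaluating from 1/4 to 5/6 gives √(3)/(16·π) + 7/24, while the full integral is 1/2.
Taking the ratio, P = √(3)/(8·π) + 7/12.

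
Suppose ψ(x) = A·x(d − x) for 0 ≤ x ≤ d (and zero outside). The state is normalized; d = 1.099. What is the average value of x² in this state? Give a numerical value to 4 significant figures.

⟨x^2⟩ ≈ 0.3451

By definition ⟨x²⟩ = ∫ x^2 |ψ(x)|² dx.
Expanding the polynomial and integrating term by term, the ratio of the moment integral to the normalization integral gives ⟨x²⟩ = 2·d^2/7.
With d = 1.099, ⟨x^2⟩ = 0.34509.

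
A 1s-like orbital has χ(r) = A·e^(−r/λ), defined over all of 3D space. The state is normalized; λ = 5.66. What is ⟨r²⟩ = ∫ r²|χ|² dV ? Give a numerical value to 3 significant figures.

⟨r^2⟩ ≈ 96.1

By definition ⟨r²⟩ = ∫ r^2 |χ(r)|² 4πr² dr.
The ratio of the moment integral to the normalization integral gives ⟨r²⟩ = 3·λ^2.
Putting λ = 5.66 gives 96.11.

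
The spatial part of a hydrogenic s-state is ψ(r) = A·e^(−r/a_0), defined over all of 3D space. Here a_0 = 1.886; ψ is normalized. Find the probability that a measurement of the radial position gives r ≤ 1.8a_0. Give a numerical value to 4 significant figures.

P = ∫ |ψ|² 4πr² dr over r ≤ 1.8a_0.
The full normalization integral is A²·[π·a_0^3] = 1, fixing A².
In terms of u = r/a_0 (A², 4π and the length scale all cancel between numerator and denominator), P = [∫_{0}^{1.8} u^2·e^(-2·u) du] / [∫_{0}^{∞} u^2·e^(-2·u) du].
Using ∫ u^2·e^(-2·u) du = -(2·u^2 + 2·u + 1)·e^(-2·u)/4, the numerator is 1/4 - 277·e^(-18/5)/100 and the denominator is 1/4.
This evaluates to P = 0.69725.

P ≈ 0.6973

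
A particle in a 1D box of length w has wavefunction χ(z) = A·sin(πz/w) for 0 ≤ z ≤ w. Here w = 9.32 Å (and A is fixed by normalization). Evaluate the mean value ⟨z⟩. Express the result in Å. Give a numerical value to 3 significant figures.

⟨z⟩ ≈ 4.66 Å

⟨z⟩ = ∫ z |χ|² dz over the full domain.
Using sin²θ = (1 − cos 2θ)/2, since the A² factors cancel between numerator and denominator, ⟨z⟩ = w/2.
With w = 9.32, ⟨z⟩ = 4.660.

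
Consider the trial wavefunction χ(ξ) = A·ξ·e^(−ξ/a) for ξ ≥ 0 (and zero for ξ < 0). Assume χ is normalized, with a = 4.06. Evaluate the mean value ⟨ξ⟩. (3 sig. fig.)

⟨ξ⟩ ≈ 6.09

⟨ξ⟩ = ∫ ξ |χ|² dξ over the full domain.
Evaluating both integrals, ⟨ξ⟩ = 3·a/2.
With a = 4.06, ⟨ξ⟩ = 6.090.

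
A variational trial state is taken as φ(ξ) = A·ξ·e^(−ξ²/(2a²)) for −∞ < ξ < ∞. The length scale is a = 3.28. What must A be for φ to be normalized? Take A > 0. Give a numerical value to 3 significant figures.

A ≈ 0.179

Require ∫ |φ|² dξ = 1 over the whole domain.
Differentiating ∫e^(−αξ²) dξ = √(π/α) under α to get the higher moments, carrying out the integral gives A² · √(π)·a^3/2.
Hence A² = 1/[√(π)·a^3/2].
Plugging in a = 3.28 yields A = 0.1788.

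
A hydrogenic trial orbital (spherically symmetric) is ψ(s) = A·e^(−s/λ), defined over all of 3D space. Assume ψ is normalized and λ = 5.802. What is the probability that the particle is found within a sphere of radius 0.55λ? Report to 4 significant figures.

With dV = 4πs²ds, the probability is ∫|ψ|² dV over s ≤ 0.55λ.
A² is fixed by ∫₀^∞ 4πs²|ψ|² ds = 1, i.e. A² = (π·λ^3)^(−1).
Let u = s/λ; then A², 4π and the length scale all cancel, so P = ∫_{0}^{0.55} u^2·e^(-2·u) du ÷ ∫_{0}^{∞} u^2·e^(-2·u) du.
Using ∫ u^2·e^(-2·u) du = -(2·u^2 + 2·u + 1)·e^(-2·u)/4, the numerator is 1/4 - 541·e^(-11/10)/800 and the denominator is 1/4.
Taking the ratio yields P = 0.099584.

P ≈ 0.09958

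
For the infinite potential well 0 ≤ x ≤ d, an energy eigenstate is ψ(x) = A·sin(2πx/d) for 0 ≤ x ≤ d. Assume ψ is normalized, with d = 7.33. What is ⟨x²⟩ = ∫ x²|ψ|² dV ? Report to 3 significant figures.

⟨x²⟩ = ∫ x^2 |ψ|² dx over the full domain.
Using sin²θ = (1 − cos 2θ)/2, the ratio of the moment integral to the normalization integral gives ⟨x²⟩ = -d^2/(8·π^2) + d^2/3.
Putting d = 7.33 gives 17.23.

⟨x^2⟩ ≈ 17.2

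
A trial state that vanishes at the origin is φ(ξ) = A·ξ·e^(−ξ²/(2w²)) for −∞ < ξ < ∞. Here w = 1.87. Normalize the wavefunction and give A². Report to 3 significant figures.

A^2 ≈ 0.173

The normalization condition is ∫|φ|² dξ = 1 from −∞ to ∞.
Differentiating ∫e^(−αξ²) dξ = √(π/α) under α to get the higher moments, with φ = A·ξ·e^(−ξ²/(2w²)), the integral evaluates to A²·[√(π)·w^3/2].
Hence A² = 1/[√(π)·w^3/2].
Substituting w = 1.87 gives A² = 0.1726, so A = 0.4154.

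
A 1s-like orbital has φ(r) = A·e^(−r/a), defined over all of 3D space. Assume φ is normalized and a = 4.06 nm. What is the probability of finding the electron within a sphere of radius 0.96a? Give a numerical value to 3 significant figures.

Integrate the radial probability density 4πr²|φ|² over r ≤ 0.96a.
The full normalization integral is A²·[π·a^3] = 1, fixing A².
Substituting u = r/a, A², 4π and the length scale all cancel in the ratio: P = ∫_{0}^{0.96} u^2·e^(-2·u) du / ∫_{0}^{∞} u^2·e^(-2·u) du.
An antiderivative of u^2·e^(-2·u) is -(2·u^2 + 2·u + 1)·e^(-2·u)/4; evaluating from 0 to 0.96 gives 1/4 - 2977·e^(-48/25)/2500, while the full integral is 1/4.
Taking the ratio yields P = 0.3017.

P ≈ 0.302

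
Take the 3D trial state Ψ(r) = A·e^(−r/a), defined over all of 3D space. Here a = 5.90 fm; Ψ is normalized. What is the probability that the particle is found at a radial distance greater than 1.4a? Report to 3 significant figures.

P = ∫ |Ψ|² 4πr² dr over r > 1.4a.
A² is fixed by ∫₀^∞ 4πr²|Ψ|² dr = 1, i.e. A² = (π·a^3)^(−1).
In terms of u = r/a (A², 4π and the length scale all cancel between numerator and denominator), P = [∫_{1.4}^{∞} u^2·e^(-2·u) du] / [∫_{0}^{∞} u^2·e^(-2·u) du].
An antiderivative of u^2·e^(-2·u) is -(2·u^2 + 2·u + 1)·e^(-2·u)/4; evaluating from 1.4 to ∞ gives 193·e^(-14/5)/100, while the full integral is 1/4.
This evaluates to P = 0.4695.

P ≈ 0.469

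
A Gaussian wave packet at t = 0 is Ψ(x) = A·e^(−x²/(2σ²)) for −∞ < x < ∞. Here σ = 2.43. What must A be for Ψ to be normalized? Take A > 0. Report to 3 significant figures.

A ≈ 0.482

We need A² ∫|f|² dx = 1, taking the integral from −∞ to ∞.
The integral (without the A² prefactor) comes out to √(π)·σ.
Hence A² = 1/[√(π)·σ].
With σ = 2.43: A² = 0.2322 and A = 0.4818.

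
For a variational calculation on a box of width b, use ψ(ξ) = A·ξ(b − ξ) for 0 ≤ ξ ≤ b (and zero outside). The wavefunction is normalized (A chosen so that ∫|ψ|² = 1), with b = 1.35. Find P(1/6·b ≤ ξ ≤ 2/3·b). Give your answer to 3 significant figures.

P ≈ 0.755

The probability is P = ∫ |ψ|² dξ over [1/6·b, 2/3·b].
With A² fixed by ∫|ψ|² = 1, i.e. A² = (b^5/30)^(−1), substitute and integrate.
Substituting u = ξ/b, A² and the length scale cancel in the ratio: P = ∫_{1/6}^{2/3} u^2·(1 - u)^2 du / ∫_{0}^{1} u^2·(1 - u)^2 du.
With ∫ u^2·(1 - u)^2 du = u^3·(6·u^2 - 15·u + 10)/30 + C, the region integral is 163/6480 and the full one is 1/30.
The result is P = 163/216.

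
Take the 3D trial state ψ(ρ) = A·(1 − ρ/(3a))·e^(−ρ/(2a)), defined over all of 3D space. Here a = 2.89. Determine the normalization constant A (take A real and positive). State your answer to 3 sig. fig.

A ≈ 0.0703

Normalization requires ∫|ψ|² 4πρ² dρ = 1, integrated from 0 to ∞.
With ∫₀^∞ ρ^4 e^(−αρ) dρ = 4!/α^5, carrying out the integral gives A² · 8·π·a^3/3.
With a = 2.89: A² = 0.004945 and A = 0.07032.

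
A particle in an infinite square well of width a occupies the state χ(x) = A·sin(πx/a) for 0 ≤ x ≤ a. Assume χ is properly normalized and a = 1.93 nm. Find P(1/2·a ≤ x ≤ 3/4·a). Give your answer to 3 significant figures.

P ≈ 0.409

|χ|² is the probability density, so P = ∫_{1/2·a}^{3/4·a} |χ|² dx.
Since A² = 1/(a/2), this is the region integral divided by the full normalization integral.
Substituting u = x/a, A² and the length scale cancel in the ratio: P = ∫_{1/2}^{3/4} sin(π·u)^2 du / ∫_{0}^{1} sin(π·u)^2 du.
Using ∫ sin(π·u)^2 du = u/2 - sin(2·π·u)/(4·π), the numerator is 1/(4·π) + 1/8 and the denominator is 1/2.
Evaluating gives P = (2 + π)/(4·π).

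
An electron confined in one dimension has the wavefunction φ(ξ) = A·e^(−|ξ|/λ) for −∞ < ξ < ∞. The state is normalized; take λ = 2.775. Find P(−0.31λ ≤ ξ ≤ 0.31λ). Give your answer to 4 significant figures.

P ≈ 0.4621

|φ|² is the probability density, so P = ∫_{−0.31λ}^{0.31λ} |φ|² dξ.
The normalization integral ∫|φ|²dξ over the whole domain equals λ·A², and A² cancels in the ratio.
By symmetry take twice the ξ ≥ 0 contribution in numerator and denominator; the 2's cancel. Let u = ξ/λ; then A² and the length scale cancel, so P = ∫_{0}^{0.31} e^(-2·u) du ÷ ∫_{0}^{∞} e^(-2·u) du.
An antiderivative of e^(-2·u) is -e^(-2·u)/2; evaluating from 0 to 0.31 gives 1/2 - e^(-31/50)/2, while the full integral is 1/2.
Taking the ratio, P = 0.46206.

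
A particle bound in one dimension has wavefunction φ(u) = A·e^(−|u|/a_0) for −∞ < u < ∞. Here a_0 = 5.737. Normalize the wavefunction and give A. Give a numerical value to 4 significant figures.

A ≈ 0.4175

The normalization condition is ∫|φ|² du = 1 from −∞ to ∞.
The integral (without the A² prefactor) comes out to a_0.
So A² = (a_0)^(−1).
Substituting a_0 = 5.737 gives A² = 0.17431, so A = 0.41750.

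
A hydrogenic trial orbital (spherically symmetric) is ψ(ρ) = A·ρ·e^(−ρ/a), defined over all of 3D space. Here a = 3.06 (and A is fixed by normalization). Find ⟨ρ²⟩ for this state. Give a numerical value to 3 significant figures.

⟨ρ^2⟩ ≈ 70.2

⟨ρ²⟩ = ∫ ρ^2 |ψ|² 4πρ² dρ over the full domain.
Using ∫₀^∞ ρⁿ e^(−αρ) dρ = n!/αⁿ⁺¹, the ratio of the moment integral to the normalization integral gives ⟨ρ²⟩ = 15·a^2/2.
With a = 3.06, ⟨ρ^2⟩ = 70.23.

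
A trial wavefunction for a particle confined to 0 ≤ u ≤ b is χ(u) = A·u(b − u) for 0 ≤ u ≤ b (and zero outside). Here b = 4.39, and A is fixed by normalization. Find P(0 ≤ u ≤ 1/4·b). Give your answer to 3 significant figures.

P ≈ 0.104

|χ|² is the probability density, so P = ∫_{0}^{1/4·b} |χ|² du.
The normalization integral ∫|χ|²du over the whole domain equals b^5/30·A², and A² cancels in the ratio.
In terms of t = u/b (A² and the length scale cancel between numerator and denominator), P = [∫_{0}^{1/4} t^2·(1 - t)^2 dt] / [∫_{0}^{1} t^2·(1 - t)^2 dt].
Using ∫ t^2·(1 - t)^2 dt = t^3·(6·t^2 - 15·t + 10)/30, the numerator is ≈ 0.0034505 and the denominator is 1/30.
This works out to P = 53/512.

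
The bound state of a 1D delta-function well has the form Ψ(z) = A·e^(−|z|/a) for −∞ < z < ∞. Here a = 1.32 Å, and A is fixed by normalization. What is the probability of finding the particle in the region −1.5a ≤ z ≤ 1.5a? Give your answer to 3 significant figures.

P ≈ 0.950

The probability is P = ∫ |Ψ|² dz over [−1.5a, 1.5a].
The normalization integral ∫|Ψ|²dz over the whole domain equals a·A², and A² cancels in the ratio.
By symmetry take twice the z ≥ 0 contribution in numerator and denominator; the 2's cancel. In terms of u = z/a (A² and the length scale cancel between numerator and denominator), P = [∫_{0}^{1.5} e^(-2·u) du] / [∫_{0}^{∞} e^(-2·u) du].
An antiderivative of e^(-2·u) is -e^(-2·u)/2; evaluating from 0 to 1.5 gives 1/2 - e^(-3)/2, while the full integral is 1/2.
This works out to P = 0.9502.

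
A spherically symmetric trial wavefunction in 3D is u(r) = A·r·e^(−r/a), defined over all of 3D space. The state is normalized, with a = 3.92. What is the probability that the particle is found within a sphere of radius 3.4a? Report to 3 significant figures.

P ≈ 0.808

P = ∫ |u|² 4πr² dr over r ≤ 3.4a.
The full normalization integral is A²·[3·π·a^5] = 1, fixing A².
In terms of t = r/a (A², 4π and the length scale all cancel between numerator and denominator), P = [∫_{0}^{3.4} t^4·e^(-2·t) dt] / [∫_{0}^{∞} t^4·e^(-2·t) dt].
Using ∫ t^4·e^(-2·t) dt = -(t^4/2 + t^3 + 3·t^2/2 + 3·t/2 + 3/4)·e^(-2·t), the numerator is ≈ 0.60598 and the denominator is 3/4.
Taking the ratio yields P = 0.8080.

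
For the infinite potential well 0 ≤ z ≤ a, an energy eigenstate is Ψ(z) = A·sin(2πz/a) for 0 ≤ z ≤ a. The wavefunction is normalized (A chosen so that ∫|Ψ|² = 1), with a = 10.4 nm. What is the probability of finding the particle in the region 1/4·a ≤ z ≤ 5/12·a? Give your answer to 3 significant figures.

P = ∫_{1/4·a}^{5/12·a} |Ψ(z)|² dz.
The normalization integral ∫|Ψ|²dz over the whole domain equals a/2·A², and A² cancels in the ratio.
Let u = z/a; then A² and the length scale cancel, so P = ∫_{1/4}^{5/12} sin(2·π·u)^2 du ÷ ∫_{0}^{1} sin(2·π·u)^2 du.
With ∫ sin(2·π·u)^2 du = u/2 - sin(4·π·u)/(8·π) + C, the region integral is √(3)/(16·π) + 1/12 and the full one is 1/2.
The result is P = (√(3)/8 + π/6)/π.

P ≈ 0.236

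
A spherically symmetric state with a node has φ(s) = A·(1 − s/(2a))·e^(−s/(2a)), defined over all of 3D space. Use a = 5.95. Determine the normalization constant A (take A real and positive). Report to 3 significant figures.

A ≈ 0.0137

The normalization condition is ∫|φ|² 4πs² ds = 1 from 0 to ∞.
In 3D with spherical symmetry the volume element is 4πs² ds.
Using ∫₀^∞ sⁿ e^(−αs) ds = n!/αⁿ⁺¹, the integral (without the A² prefactor) comes out to 8·π·a^3.
Substituting a = 5.95 gives A² = 0.0001889, so A = 0.01374.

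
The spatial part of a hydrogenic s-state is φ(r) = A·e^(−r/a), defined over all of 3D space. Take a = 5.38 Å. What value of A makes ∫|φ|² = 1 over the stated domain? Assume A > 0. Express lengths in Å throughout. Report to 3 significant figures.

Normalization requires ∫|φ|² 4πr² dr = 1, integrated from 0 to ∞.
(Spherical symmetry: dV = 4πr² dr.)
With φ = A·e^(−r/a), the integral evaluates to A²·[π·a^3].
So A² = (π·a^3)^(−1).
Plugging in a = 5.38 yields A = 0.04521.

A ≈ 0.0452 Å^(-3/2)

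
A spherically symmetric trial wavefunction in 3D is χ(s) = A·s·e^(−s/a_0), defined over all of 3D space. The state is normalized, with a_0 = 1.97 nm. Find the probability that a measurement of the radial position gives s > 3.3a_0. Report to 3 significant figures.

Integrate the radial probability density 4πs²|χ|² over s > 3.3a_0.
A² is fixed by ∫₀^∞ 4πs²|χ|² ds = 1, i.e. A² = (3·π·a_0^5)^(−1).
Substituting u = s/a_0, A², 4π and the length scale all cancel in the ratio: P = ∫_{3.3}^{∞} u^4·e^(-2·u) du / ∫_{0}^{∞} u^4·e^(-2·u) du.
Using ∫ u^4·e^(-2·u) du = -(u^4/2 + u^3 + 3·u^2/2 + 3·u/2 + 3/4)·e^(-2·u), the numerator is ≈ 0.15953 and the denominator is 3/4.
Taking the ratio yields P = 0.2127.

P ≈ 0.213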